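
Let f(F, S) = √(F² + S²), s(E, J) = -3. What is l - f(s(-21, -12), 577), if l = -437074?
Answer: -437074 - √332938 ≈ -4.3765e+5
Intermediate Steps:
l - f(s(-21, -12), 577) = -437074 - √((-3)² + 577²) = -437074 - √(9 + 332929) = -437074 - √332938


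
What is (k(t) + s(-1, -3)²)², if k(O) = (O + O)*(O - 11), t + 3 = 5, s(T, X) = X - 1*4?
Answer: 169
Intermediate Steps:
s(T, X) = -4 + X (s(T, X) = X - 4 = -4 + X)
t = 2 (t = -3 + 5 = 2)
k(O) = 2*O*(-11 + O) (k(O) = (2*O)*(-11 + O) = 2*O*(-11 + O))
(k(t) + s(-1, -3)²)² = (2*2*(-11 + 2) + (-4 - 3)²)² = (2*2*(-9) + (-7)²)² = (-36 + 49)² = 13² = 169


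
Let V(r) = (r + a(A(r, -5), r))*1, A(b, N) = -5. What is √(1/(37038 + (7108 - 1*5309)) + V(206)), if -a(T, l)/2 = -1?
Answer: 19*√869055549/38837 ≈ 14.422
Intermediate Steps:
a(T, l) = 2 (a(T, l) = -2*(-1) = 2)
V(r) = 2 + r (V(r) = (r + 2)*1 = (2 + r)*1 = 2 + r)
√(1/(37038 + (7108 - 1*5309)) + V(206)) = √(1/(37038 + (7108 - 1*5309)) + (2 + 206)) = √(1/(37038 + (7108 - 5309)) + 208) = √(1/(37038 + 1799) + 208) = √(1/38837 + 208) = √(8078097/38837) = 19*√869055549/38837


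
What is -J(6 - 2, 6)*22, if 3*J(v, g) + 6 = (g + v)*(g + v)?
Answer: -2068/3 ≈ -689.33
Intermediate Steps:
J(v, g) = -2 + (g + v)²/3 (J(v, g) = -2 + ((g + v)*(g + v))/3 = -2 + (g + v)²/3)
-J(6 - 2, 6)*22 = -(-2 + (6 + (6 - 2))²/3)*22 = -(-2 + (6 + 4)²/3)*22 = -(-2 + (⅓)*10²)*22 = -(-2 + (⅓)*100)*22 = -(-2 + 100/3)*22 = -94*22/3 = -1*2068/3 = -2068/3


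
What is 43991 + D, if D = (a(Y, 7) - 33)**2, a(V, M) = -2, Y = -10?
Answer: 45216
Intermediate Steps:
D = 1225 (D = (-2 - 33)**2 = (-35)**2 = 1225)
43991 + D = 43991 + 1225 = 45216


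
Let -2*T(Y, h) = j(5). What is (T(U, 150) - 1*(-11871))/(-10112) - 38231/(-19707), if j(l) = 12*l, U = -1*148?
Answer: 153241285/199277184 ≈ 0.76899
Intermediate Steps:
U = -148
T(Y, h) = -30 (T(Y, h) = -6*5 = -1/2*60 = -30)
(T(U, 150) - 1*(-11871))/(-10112) - 38231/(-19707) = (-30 - 1*(-11871))/(-10112) - 38231/(-19707) = (-30 + 11871)*(-1/10112) - 38231*(-1/19707) = 11841*(-1/10112) + 38231/19707 = -11841/10112 + 38231/19707 = 153241285/199277184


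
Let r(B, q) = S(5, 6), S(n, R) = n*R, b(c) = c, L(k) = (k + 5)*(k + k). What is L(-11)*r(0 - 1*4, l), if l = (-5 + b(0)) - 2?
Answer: 3960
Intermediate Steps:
L(k) = 2*k*(5 + k) (L(k) = (5 + k)*(2*k) = 2*k*(5 + k))
l = -7 (l = (-5 + 0) - 2 = -5 - 2 = -7)
S(n, R) = R*n
r(B, q) = 30 (r(B, q) = 6*5 = 30)
L(-11)*r(0 - 1*4, l) = (2*(-11)*(5 - 11))*30 = (2*(-11)*(-6))*30 = 132*30 = 3960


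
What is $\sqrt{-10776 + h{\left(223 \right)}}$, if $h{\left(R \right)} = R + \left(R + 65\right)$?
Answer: $i \sqrt{10265} \approx 101.32 i$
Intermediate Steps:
$h{\left(R \right)} = 65 + 2 R$ ($h{\left(R \right)} = R + \left(65 + R\right) = 65 + 2 R$)
$\sqrt{-10776 + h{\left(223 \right)}} = \sqrt{-10776 + \left(65 + 2 \cdot 223\right)} = \sqrt{-10776 + \left(65 + 446\right)} = \sqrt{-10776 + 511} = \sqrt{-10265} = i \sqrt{10265}$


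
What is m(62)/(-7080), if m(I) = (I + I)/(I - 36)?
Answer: -31/46020 ≈ -0.00067362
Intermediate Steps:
m(I) = 2*I/(-36 + I) (m(I) = (2*I)/(-36 + I) = 2*I/(-36 + I))
m(62)/(-7080) = (2*62/(-36 + 62))/(-7080) = (2*62/26)*(-1/7080) = (2*62*(1/26))*(-1/7080) = (62/13)*(-1/7080) = -31/46020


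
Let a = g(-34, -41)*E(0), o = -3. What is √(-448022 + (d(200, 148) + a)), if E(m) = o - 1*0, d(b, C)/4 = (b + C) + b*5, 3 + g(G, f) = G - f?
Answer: I*√442642 ≈ 665.31*I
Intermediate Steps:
g(G, f) = -3 + G - f (g(G, f) = -3 + (G - f) = -3 + G - f)
d(b, C) = 4*C + 24*b (d(b, C) = 4*((b + C) + b*5) = 4*((C + b) + 5*b) = 4*(C + 6*b) = 4*C + 24*b)
E(m) = -3 (E(m) = -3 - 1*0 = -3 + 0 = -3)
a = -12 (a = (-3 - 34 - 1*(-41))*(-3) = (-3 - 34 + 41)*(-3) = 4*(-3) = -12)
√(-448022 + (d(200, 148) + a)) = √(-448022 + ((4*148 + 24*200) - 12)) = √(-448022 + ((592 + 4800) - 12)) = √(-448022 + (5392 - 12)) = √(-448022 + 5380) = √(-442642) = I*√442642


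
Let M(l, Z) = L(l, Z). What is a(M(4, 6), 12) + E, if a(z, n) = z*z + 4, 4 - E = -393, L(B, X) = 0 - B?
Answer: 417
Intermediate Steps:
L(B, X) = -B
E = 397 (E = 4 - 1*(-393) = 4 + 393 = 397)
M(l, Z) = -l
a(z, n) = 4 + z² (a(z, n) = z² + 4 = 4 + z²)
a(M(4, 6), 12) + E = (4 + (-1*4)²) + 397 = (4 + (-4)²) + 397 = (4 + 16) + 397 = 20 + 397 = 417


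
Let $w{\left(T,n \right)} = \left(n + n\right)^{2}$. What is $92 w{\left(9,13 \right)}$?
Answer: $62192$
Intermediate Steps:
$w{\left(T,n \right)} = 4 n^{2}$ ($w{\left(T,n \right)} = \left(2 n\right)^{2} = 4 n^{2}$)
$92 w{\left(9,13 \right)} = 92 \cdot 4 \cdot 13^{2} = 92 \cdot 4 \cdot 169 = 92 \cdot 676 = 62192$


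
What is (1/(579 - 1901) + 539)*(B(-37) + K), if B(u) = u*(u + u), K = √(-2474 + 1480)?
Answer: 975490533/661 + 712557*I*√994/1322 ≈ 1.4758e+6 + 16993.0*I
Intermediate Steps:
K = I*√994 (K = √(-994) = I*√994 ≈ 31.528*I)
B(u) = 2*u² (B(u) = u*(2*u) = 2*u²)
(1/(579 - 1901) + 539)*(B(-37) + K) = (1/(579 - 1901) + 539)*(2*(-37)² + I*√994) = (1/(-1322) + 539)*(2*1369 + I*√994) = (-1/1322 + 539)*(2738 + I*√994) = 712557*(2738 + I*√994)/1322 = 975490533/661 + 712557*I*√994/1322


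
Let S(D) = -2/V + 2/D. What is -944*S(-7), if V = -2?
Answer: -4720/7 ≈ -674.29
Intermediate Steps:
S(D) = 1 + 2/D (S(D) = -2/(-2) + 2/D = -2*(-½) + 2/D = 1 + 2/D)
-944*S(-7) = -944*(2 - 7)/(-7) = -(-944)*(-5)/7 = -944*5/7 = -4720/7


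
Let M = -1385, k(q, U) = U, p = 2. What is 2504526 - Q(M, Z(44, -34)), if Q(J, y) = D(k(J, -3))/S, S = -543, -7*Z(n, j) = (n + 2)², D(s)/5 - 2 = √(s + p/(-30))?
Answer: 1359957628/543 + I*√690/1629 ≈ 2.5045e+6 + 0.016125*I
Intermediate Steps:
D(s) = 10 + 5*√(-1/15 + s) (D(s) = 10 + 5*√(s + 2/(-30)) = 10 + 5*√(s + 2*(-1/30)) = 10 + 5*√(s - 1/15) = 10 + 5*√(-1/15 + s))
Z(n, j) = -(2 + n)²/7 (Z(n, j) = -(n + 2)²/7 = -(2 + n)²/7)
Q(J, y) = -10/543 - I*√690/1629 (Q(J, y) = (10 + √(-15 + 225*(-3))/3)/(-543) = (10 + √(-15 - 675)/3)*(-1/543) = (10 + √(-690)/3)*(-1/543) = (10 + (I*√690)/3)*(-1/543) = (10 + I*√690/3)*(-1/543) = -10/543 - I*√690/1629)
2504526 - Q(M, Z(44, -34)) = 2504526 - (-10/543 - I*√690/1629) = 2504526 + (10/543 + I*√690/1629) = 1359957628/543 + I*√690/1629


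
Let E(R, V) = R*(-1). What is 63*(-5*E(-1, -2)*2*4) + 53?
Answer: -2467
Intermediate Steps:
E(R, V) = -R
63*(-5*E(-1, -2)*2*4) + 53 = 63*(-5*(-1*(-1))*2*4) + 53 = 63*(-5*2*4) + 53 = 63*(-10*4) + 53 = 63*(-40) + 53 = -2520 + 53 = -2467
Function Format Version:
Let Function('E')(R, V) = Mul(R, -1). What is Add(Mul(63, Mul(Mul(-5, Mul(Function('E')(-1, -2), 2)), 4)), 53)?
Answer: -2467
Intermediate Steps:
Function('E')(R, V) = Mul(-1, R)
Add(Mul(63, Mul(Mul(-5, Mul(Function('E')(-1, -2), 2)), 4)), 53) = Add(Mul(63, Mul(Mul(-5, Mul(Mul(-1, -1), 2)), 4)), 53) = Add(Mul(63, Mul(Mul(-5, Mul(1, 2)), 4)), 53) = Add(Mul(63, Mul(Mul(-5, 2), 4)), 53) = Add(Mul(63, Mul(-10, 4)), 53) = Add(Mul(63, -40), 53) = Add(-2520, 53) = -2467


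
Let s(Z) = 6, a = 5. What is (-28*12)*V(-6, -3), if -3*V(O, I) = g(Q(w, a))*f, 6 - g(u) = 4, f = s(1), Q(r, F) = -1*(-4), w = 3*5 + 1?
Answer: 1344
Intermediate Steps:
w = 16 (w = 15 + 1 = 16)
Q(r, F) = 4
f = 6
g(u) = 2 (g(u) = 6 - 1*4 = 6 - 4 = 2)
V(O, I) = -4 (V(O, I) = -2*6/3 = -⅓*12 = -4)
(-28*12)*V(-6, -3) = -28*12*(-4) = -336*(-4) = 1344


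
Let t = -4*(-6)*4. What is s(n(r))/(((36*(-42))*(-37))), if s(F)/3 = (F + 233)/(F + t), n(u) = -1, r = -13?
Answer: 29/221445 ≈ 0.00013096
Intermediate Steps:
t = 96 (t = 24*4 = 96)
s(F) = 3*(233 + F)/(96 + F) (s(F) = 3*((F + 233)/(F + 96)) = 3*((233 + F)/(96 + F)) = 3*(233 + F)/(96 + F))
s(n(r))/(((36*(-42))*(-37))) = (3*(233 - 1)/(96 - 1))/(((36*(-42))*(-37))) = (3*232/95)/((-1512*(-37))) = (3*(1/95)*232)/55944 = (696/95)*(1/55944) = 29/221445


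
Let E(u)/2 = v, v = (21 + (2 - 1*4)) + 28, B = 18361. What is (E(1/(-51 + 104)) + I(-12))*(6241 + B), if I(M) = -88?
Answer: 147612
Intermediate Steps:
v = 47 (v = (21 + (2 - 4)) + 28 = (21 - 2) + 28 = 19 + 28 = 47)
E(u) = 94 (E(u) = 2*47 = 94)
(E(1/(-51 + 104)) + I(-12))*(6241 + B) = (94 - 88)*(6241 + 18361) = 6*24602 = 147612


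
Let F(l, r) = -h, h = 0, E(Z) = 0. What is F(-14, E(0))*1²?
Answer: 0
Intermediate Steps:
F(l, r) = 0 (F(l, r) = -1*0 = 0)
F(-14, E(0))*1² = 0*1² = 0*1 = 0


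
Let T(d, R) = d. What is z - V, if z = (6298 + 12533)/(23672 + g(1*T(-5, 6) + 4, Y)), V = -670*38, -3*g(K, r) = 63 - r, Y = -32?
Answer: 1805705153/70921 ≈ 25461.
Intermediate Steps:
g(K, r) = -21 + r/3 (g(K, r) = -(63 - r)/3 = -21 + r/3)
V = -25460
z = 56493/70921 (z = (6298 + 12533)/(23672 + (-21 + (⅓)*(-32))) = 18831/(23672 + (-21 - 32/3)) = 18831/(23672 - 95/3) = 18831/(70921/3) = 18831*(3/70921) = 56493/70921 ≈ 0.79656)
z - V = 56493/70921 - 1*(-25460) = 56493/70921 + 25460 = 1805705153/70921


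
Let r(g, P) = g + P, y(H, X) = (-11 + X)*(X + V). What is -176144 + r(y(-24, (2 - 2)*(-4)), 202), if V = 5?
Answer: -175997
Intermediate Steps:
y(H, X) = (-11 + X)*(5 + X) (y(H, X) = (-11 + X)*(X + 5) = (-11 + X)*(5 + X))
r(g, P) = P + g
-176144 + r(y(-24, (2 - 2)*(-4)), 202) = -176144 + (202 + (-55 + ((2 - 2)*(-4))**2 - 6*(2 - 2)*(-4))) = -176144 + (202 + (-55 + (0*(-4))**2 - 0*(-4))) = -176144 + (202 + (-55 + 0**2 - 6*0)) = -176144 + (202 + (-55 + 0 + 0)) = -176144 + (202 - 55) = -176144 + 147 = -175997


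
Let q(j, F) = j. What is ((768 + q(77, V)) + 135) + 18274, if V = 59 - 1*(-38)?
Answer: 19254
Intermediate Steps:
V = 97 (V = 59 + 38 = 97)
((768 + q(77, V)) + 135) + 18274 = ((768 + 77) + 135) + 18274 = (845 + 135) + 18274 = 980 + 18274 = 19254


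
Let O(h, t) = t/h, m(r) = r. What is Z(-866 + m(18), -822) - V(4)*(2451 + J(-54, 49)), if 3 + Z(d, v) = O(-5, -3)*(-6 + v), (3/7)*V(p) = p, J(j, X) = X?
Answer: -357497/15 ≈ -23833.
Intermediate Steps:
V(p) = 7*p/3
Z(d, v) = -33/5 + 3*v/5 (Z(d, v) = -3 + (-3/(-5))*(-6 + v) = -3 + (-3*(-⅕))*(-6 + v) = -3 + 3*(-6 + v)/5 = -3 + (-18/5 + 3*v/5) = -33/5 + 3*v/5)
Z(-866 + m(18), -822) - V(4)*(2451 + J(-54, 49)) = (-33/5 + (⅗)*(-822)) - (7/3)*4*(2451 + 49) = (-33/5 - 2466/5) - 28*2500/3 = -2499/5 - 1*70000/3 = -2499/5 - 70000/3 = -357497/15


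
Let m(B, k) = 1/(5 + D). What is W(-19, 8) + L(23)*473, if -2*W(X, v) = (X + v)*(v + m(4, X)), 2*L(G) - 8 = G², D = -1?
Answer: 1016367/8 ≈ 1.2705e+5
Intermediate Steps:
m(B, k) = ¼ (m(B, k) = 1/(5 - 1) = 1/4 = ¼)
L(G) = 4 + G²/2
W(X, v) = -(¼ + v)*(X + v)/2 (W(X, v) = -(X + v)*(v + ¼)/2 = -(X + v)*(¼ + v)/2 = -(¼ + v)*(X + v)/2)
W(-19, 8) + L(23)*473 = (-½*8² - ⅛*(-19) - ⅛*8 - ½*(-19)*8) + (4 + (½)*23²)*473 = (-½*64 + 19/8 - 1 + 76) + (4 + (½)*529)*473 = (-32 + 19/8 - 1 + 76) + (4 + 529/2)*473 = 363/8 + (537/2)*473 = 363/8 + 254001/2 = 1016367/8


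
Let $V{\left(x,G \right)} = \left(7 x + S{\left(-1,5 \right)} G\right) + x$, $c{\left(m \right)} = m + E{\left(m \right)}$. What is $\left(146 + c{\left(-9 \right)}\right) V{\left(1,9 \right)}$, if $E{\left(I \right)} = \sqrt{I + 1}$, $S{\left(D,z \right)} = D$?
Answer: $-137 - 2 i \sqrt{2} \approx -137.0 - 2.8284 i$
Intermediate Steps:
$E{\left(I \right)} = \sqrt{1 + I}$
$c{\left(m \right)} = m + \sqrt{1 + m}$
$V{\left(x,G \right)} = - G + 8 x$ ($V{\left(x,G \right)} = \left(7 x - G\right) + x = \left(- G + 7 x\right) + x = - G + 8 x$)
$\left(146 + c{\left(-9 \right)}\right) V{\left(1,9 \right)} = \left(146 - \left(9 - \sqrt{1 - 9}\right)\right) \left(\left(-1\right) 9 + 8 \cdot 1\right) = \left(146 - \left(9 - \sqrt{-8}\right)\right) \left(-9 + 8\right) = \left(146 - \left(9 - 2 i \sqrt{2}\right)\right) \left(-1\right) = \left(137 + 2 i \sqrt{2}\right) \left(-1\right) = -137 - 2 i \sqrt{2}$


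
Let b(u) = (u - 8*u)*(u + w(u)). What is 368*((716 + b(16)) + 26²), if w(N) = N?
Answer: -806656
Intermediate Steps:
b(u) = -14*u² (b(u) = (u - 8*u)*(u + u) = (-7*u)*(2*u) = -14*u²)
368*((716 + b(16)) + 26²) = 368*((716 - 14*16²) + 26²) = 368*((716 - 14*256) + 676) = 368*((716 - 3584) + 676) = 368*(-2868 + 676) = 368*(-2192) = -806656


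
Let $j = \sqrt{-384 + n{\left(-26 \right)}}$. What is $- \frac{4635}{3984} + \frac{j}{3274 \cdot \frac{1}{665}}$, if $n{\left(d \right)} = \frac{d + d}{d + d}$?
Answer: $- \frac{1545}{1328} + \frac{665 i \sqrt{383}}{3274} \approx -1.1634 + 3.975 i$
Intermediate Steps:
$n{\left(d \right)} = 1$ ($n{\left(d \right)} = \frac{2 d}{2 d} = 2 d \frac{1}{2 d} = 1$)
$j = i \sqrt{383}$ ($j = \sqrt{-384 + 1} = \sqrt{-383} = i \sqrt{383} \approx 19.57 i$)
$- \frac{4635}{3984} + \frac{j}{3274 \cdot \frac{1}{665}} = - \frac{4635}{3984} + \frac{i \sqrt{383}}{3274 \cdot \frac{1}{665}} = \left(-4635\right) \frac{1}{3984} + \frac{i \sqrt{383}}{3274 \cdot \frac{1}{665}} = - \frac{1545}{1328} + \frac{i \sqrt{383}}{\frac{3274}{665}} = - \frac{1545}{1328} + i \sqrt{383} \cdot \frac{665}{3274} = - \frac{1545}{1328} + \frac{665 i \sqrt{383}}{3274}$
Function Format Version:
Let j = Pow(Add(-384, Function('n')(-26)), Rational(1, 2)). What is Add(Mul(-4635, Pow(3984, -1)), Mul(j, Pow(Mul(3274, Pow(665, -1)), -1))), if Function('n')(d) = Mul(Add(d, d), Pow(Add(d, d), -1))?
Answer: Add(Rational(-1545, 1328), Mul(Rational(665, 3274), I, Pow(383, Rational(1, 2)))) ≈ Add(-1.1634, Mul(3.9750, I))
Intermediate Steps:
Function('n')(d) = 1 (Function('n')(d) = Mul(Mul(2, d), Pow(Mul(2, d), -1)) = Mul(Mul(2, d), Mul(Rational(1, 2), Pow(d, -1))) = 1)
j = Mul(I, Pow(383, Rational(1, 2))) (j = Pow(Add(-384, 1), Rational(1, 2)) = Pow(-383, Rational(1, 2)) = Mul(I, Pow(383, Rational(1, 2))) ≈ Mul(19.570, I))
Add(Mul(-4635, Pow(3984, -1)), Mul(j, Pow(Mul(3274, Pow(665, -1)), -1))) = Add(Mul(-4635, Pow(3984, -1)), Mul(Mul(I, Pow(383, Rational(1, 2))), Pow(Mul(3274, Pow(665, -1)), -1))) = Add(Mul(-4635, Rational(1, 3984)), Mul(Mul(I, Pow(383, Rational(1, 2))), Pow(Mul(3274, Rational(1, 665)), -1))) = Add(Rational(-1545, 1328), Mul(Mul(I, Pow(383, Rational(1, 2))), Pow(Rational(3274, 665), -1))) = Add(Rational(-1545, 1328), Mul(Mul(I, Pow(383, Rational(1, 2))), Rational(665, 3274))) = Add(Rational(-1545, 1328), Mul(Rational(665, 3274), I, Pow(383, Rational(1, 2))))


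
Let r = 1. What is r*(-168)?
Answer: -168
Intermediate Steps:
r*(-168) = 1*(-168) = -168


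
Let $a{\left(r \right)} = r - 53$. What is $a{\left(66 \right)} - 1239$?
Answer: $-1226$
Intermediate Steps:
$a{\left(r \right)} = -53 + r$ ($a{\left(r \right)} = r - 53 = -53 + r$)
$a{\left(66 \right)} - 1239 = \left(-53 + 66\right) - 1239 = 13 - 1239 = -1226$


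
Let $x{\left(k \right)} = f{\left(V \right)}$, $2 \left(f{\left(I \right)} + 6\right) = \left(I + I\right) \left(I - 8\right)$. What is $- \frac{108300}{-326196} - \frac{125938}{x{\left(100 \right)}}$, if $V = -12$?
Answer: $- \frac{43862318}{81549} \approx -537.86$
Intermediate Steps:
$f{\left(I \right)} = -6 + I \left(-8 + I\right)$ ($f{\left(I \right)} = -6 + \frac{\left(I + I\right) \left(I - 8\right)}{2} = -6 + \frac{2 I \left(-8 + I\right)}{2} = -6 + I \left(-8 + I\right)$)
$x{\left(k \right)} = 234$ ($x{\left(k \right)} = -6 + \left(-12\right)^{2} - -96 = -6 + 144 + 96 = 234$)
$- \frac{108300}{-326196} - \frac{125938}{x{\left(100 \right)}} = - \frac{108300}{-326196} - \frac{125938}{234} = \left(-108300\right) \left(- \frac{1}{326196}\right) - \frac{62969}{117} = \frac{9025}{27183} - \frac{62969}{117} = - \frac{43862318}{81549}$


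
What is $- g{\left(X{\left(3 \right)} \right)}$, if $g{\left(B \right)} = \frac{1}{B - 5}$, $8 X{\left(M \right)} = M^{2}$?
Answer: $\frac{8}{31} \approx 0.25806$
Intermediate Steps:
$X{\left(M \right)} = \frac{M^{2}}{8}$
$g{\left(B \right)} = \frac{1}{-5 + B}$
$- g{\left(X{\left(3 \right)} \right)} = - \frac{1}{-5 + \frac{3^{2}}{8}} = - \frac{1}{-5 + \frac{1}{8} \cdot 9} = - \frac{1}{-5 + \frac{9}{8}} = - \frac{1}{- \frac{31}{8}} = \left(-1\right) \left(- \frac{8}{31}\right) = \frac{8}{31}$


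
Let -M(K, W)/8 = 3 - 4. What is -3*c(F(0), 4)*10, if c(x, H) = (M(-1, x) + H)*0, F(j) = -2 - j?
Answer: 0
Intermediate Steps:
M(K, W) = 8 (M(K, W) = -8*(3 - 4) = -8*(-1) = 8)
c(x, H) = 0 (c(x, H) = (8 + H)*0 = 0)
-3*c(F(0), 4)*10 = -3*0*10 = 0*10 = 0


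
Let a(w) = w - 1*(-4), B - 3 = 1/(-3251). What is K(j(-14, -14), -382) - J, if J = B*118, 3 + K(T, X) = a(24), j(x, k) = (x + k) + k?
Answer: -1069461/3251 ≈ -328.96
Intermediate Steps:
j(x, k) = x + 2*k (j(x, k) = (k + x) + k = x + 2*k)
B = 9752/3251 (B = 3 + 1/(-3251) = 3 - 1/3251 = 9752/3251 ≈ 2.9997)
a(w) = 4 + w (a(w) = w + 4 = 4 + w)
K(T, X) = 25 (K(T, X) = -3 + (4 + 24) = -3 + 28 = 25)
J = 1150736/3251 (J = (9752/3251)*118 = 1150736/3251 ≈ 353.96)
K(j(-14, -14), -382) - J = 25 - 1*1150736/3251 = 25 - 1150736/3251 = -1069461/3251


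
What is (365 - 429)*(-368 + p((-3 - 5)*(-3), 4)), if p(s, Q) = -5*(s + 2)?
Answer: 31872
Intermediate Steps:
p(s, Q) = -10 - 5*s (p(s, Q) = -5*(2 + s) = -10 - 5*s)
(365 - 429)*(-368 + p((-3 - 5)*(-3), 4)) = (365 - 429)*(-368 + (-10 - 5*(-3 - 5)*(-3))) = -64*(-368 + (-10 - (-40)*(-3))) = -64*(-368 + (-10 - 5*24)) = -64*(-368 + (-10 - 120)) = -64*(-368 - 130) = -64*(-498) = 31872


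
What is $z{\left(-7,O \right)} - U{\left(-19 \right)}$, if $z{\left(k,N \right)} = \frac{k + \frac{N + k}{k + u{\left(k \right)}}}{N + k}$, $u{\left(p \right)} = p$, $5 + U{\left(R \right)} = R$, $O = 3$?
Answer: $\frac{719}{28} \approx 25.679$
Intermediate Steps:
$U{\left(R \right)} = -5 + R$
$z{\left(k,N \right)} = \frac{k + \frac{N + k}{2 k}}{N + k}$ ($z{\left(k,N \right)} = \frac{k + \frac{N + k}{k + k}}{N + k} = \frac{k + \frac{N + k}{2 k}}{N + k}$)
$z{\left(-7,O \right)} - U{\left(-19 \right)} = \frac{3 - 7 + 2 \left(-7\right)^{2}}{2 \left(-7\right) \left(3 - 7\right)} - \left(-5 - 19\right) = \frac{1}{2} \left(- \frac{1}{7}\right) \frac{1}{-4} \left(3 - 7 + 2 \cdot 49\right) - -24 = \frac{1}{2} \left(- \frac{1}{7}\right) \left(- \frac{1}{4}\right) \left(3 - 7 + 98\right) + 24 = \frac{1}{2} \left(- \frac{1}{7}\right) \left(- \frac{1}{4}\right) 94 + 24 = \frac{47}{28} + 24 = \frac{719}{28}$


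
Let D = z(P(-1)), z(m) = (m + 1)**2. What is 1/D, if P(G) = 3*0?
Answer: 1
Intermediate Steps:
P(G) = 0
z(m) = (1 + m)**2
D = 1 (D = (1 + 0)**2 = 1**2 = 1)
1/D = 1/1 = 1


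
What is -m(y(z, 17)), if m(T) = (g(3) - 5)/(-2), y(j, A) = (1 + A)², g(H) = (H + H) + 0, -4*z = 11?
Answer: ½ ≈ 0.50000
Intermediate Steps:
z = -11/4 (z = -¼*11 = -11/4 ≈ -2.7500)
g(H) = 2*H (g(H) = 2*H + 0 = 2*H)
m(T) = -½ (m(T) = (2*3 - 5)/(-2) = (6 - 5)*(-½) = 1*(-½) = -½)
-m(y(z, 17)) = -1*(-½) = ½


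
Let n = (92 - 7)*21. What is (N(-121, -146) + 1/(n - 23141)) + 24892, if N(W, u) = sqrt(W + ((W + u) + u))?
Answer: 531593551/21356 + I*sqrt(534) ≈ 24892.0 + 23.108*I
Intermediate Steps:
n = 1785 (n = 85*21 = 1785)
N(W, u) = sqrt(2*W + 2*u) (N(W, u) = sqrt(W + (W + 2*u)) = sqrt(2*W + 2*u))
(N(-121, -146) + 1/(n - 23141)) + 24892 = (sqrt(2*(-121) + 2*(-146)) + 1/(1785 - 23141)) + 24892 = (sqrt(-242 - 292) + 1/(-21356)) + 24892 = (sqrt(-534) - 1/21356) + 24892 = (I*sqrt(534) - 1/21356) + 24892 = (-1/21356 + I*sqrt(534)) + 24892 = 531593551/21356 + I*sqrt(534)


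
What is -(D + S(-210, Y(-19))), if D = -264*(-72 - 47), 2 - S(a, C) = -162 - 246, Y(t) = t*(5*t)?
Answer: -31826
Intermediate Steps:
Y(t) = 5*t²
S(a, C) = 410 (S(a, C) = 2 - (-162 - 246) = 2 - 1*(-408) = 2 + 408 = 410)
D = 31416 (D = -264*(-119) = 31416)
-(D + S(-210, Y(-19))) = -(31416 + 410) = -1*31826 = -31826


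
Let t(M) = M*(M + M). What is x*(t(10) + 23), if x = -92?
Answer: -20516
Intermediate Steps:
t(M) = 2*M**2 (t(M) = M*(2*M) = 2*M**2)
x*(t(10) + 23) = -92*(2*10**2 + 23) = -92*(2*100 + 23) = -92*(200 + 23) = -92*223 = -20516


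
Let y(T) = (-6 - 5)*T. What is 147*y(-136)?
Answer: 219912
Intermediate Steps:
y(T) = -11*T
147*y(-136) = 147*(-11*(-136)) = 147*1496 = 219912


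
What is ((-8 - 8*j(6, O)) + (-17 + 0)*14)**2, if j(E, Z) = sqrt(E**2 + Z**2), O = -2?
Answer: 63076 + 7872*sqrt(10) ≈ 87970.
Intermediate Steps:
((-8 - 8*j(6, O)) + (-17 + 0)*14)**2 = ((-8 - 8*sqrt(6**2 + (-2)**2)) + (-17 + 0)*14)**2 = ((-8 - 8*sqrt(36 + 4)) - 17*14)**2 = ((-8 - 16*sqrt(10)) - 238)**2 = (-246 - 16*sqrt(10))**2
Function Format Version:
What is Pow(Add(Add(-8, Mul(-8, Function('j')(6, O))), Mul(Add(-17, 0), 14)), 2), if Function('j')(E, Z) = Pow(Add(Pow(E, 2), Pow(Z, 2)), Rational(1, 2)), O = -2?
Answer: Add(63076, Mul(7872, Pow(10, Rational(1, 2)))) ≈ 87970.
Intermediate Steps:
Pow(Add(Add(-8, Mul(-8, Function('j')(6, O))), Mul(Add(-17, 0), 14)), 2) = Pow(Add(Add(-8, Mul(-8, Pow(Add(Pow(6, 2), Pow(-2, 2)), Rational(1, 2)))), Mul(Add(-17, 0), 14)), 2) = Pow(Add(Add(-8, Mul(-8, Pow(Add(36, 4), Rational(1, 2)))), Mul(-17, 14)), 2) = Pow(Add(Add(-8, Mul(-8, Pow(40, Rational(1, 2)))), -238), 2) = Pow(Add(Add(-8, Mul(-8, Mul(2, Pow(10, Rational(1, 2))))), -238), 2) = Pow(Add(Add(-8, Mul(-16, Pow(10, Rational(1, 2)))), -238), 2) = Pow(Add(-246, Mul(-16, Pow(10, Rational(1, 2)))), 2)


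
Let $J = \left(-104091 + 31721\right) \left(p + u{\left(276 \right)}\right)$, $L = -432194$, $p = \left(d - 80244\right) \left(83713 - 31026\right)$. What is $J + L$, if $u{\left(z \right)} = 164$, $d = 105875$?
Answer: $-97729943668764$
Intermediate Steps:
$p = 1350420497$ ($p = \left(105875 - 80244\right) \left(83713 - 31026\right) = 25631 \cdot 52687 = 1350420497$)
$J = -97729943236570$ ($J = \left(-104091 + 31721\right) \left(1350420497 + 164\right) = \left(-72370\right) 1350420661 = -97729943236570$)
$J + L = -97729943236570 - 432194 = -97729943668764$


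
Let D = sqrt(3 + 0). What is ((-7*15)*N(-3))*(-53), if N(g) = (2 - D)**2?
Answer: 38955 - 22260*sqrt(3) ≈ 399.55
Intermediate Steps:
D = sqrt(3) ≈ 1.7320
N(g) = (2 - sqrt(3))**2
((-7*15)*N(-3))*(-53) = ((-7*15)*(2 - sqrt(3))**2)*(-53) = -105*(2 - sqrt(3))**2*(-53) = 5565*(2 - sqrt(3))**2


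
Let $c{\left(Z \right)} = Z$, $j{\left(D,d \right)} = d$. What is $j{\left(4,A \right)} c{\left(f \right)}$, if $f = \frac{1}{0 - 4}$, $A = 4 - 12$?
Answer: $2$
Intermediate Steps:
$A = -8$ ($A = 4 - 12 = -8$)
$f = - \frac{1}{4}$ ($f = \frac{1}{-4} = - \frac{1}{4} \approx -0.25$)
$j{\left(4,A \right)} c{\left(f \right)} = \left(-8\right) \left(- \frac{1}{4}\right) = 2$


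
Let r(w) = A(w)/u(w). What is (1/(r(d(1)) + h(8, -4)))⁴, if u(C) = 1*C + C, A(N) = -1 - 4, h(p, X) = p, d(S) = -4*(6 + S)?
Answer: 9834496/42110733681 ≈ 0.00023354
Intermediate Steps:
d(S) = -24 - 4*S
A(N) = -5
u(C) = 2*C (u(C) = C + C = 2*C)
r(w) = -5/(2*w) (r(w) = -5*1/(2*w) = -5/(2*w))
(1/(r(d(1)) + h(8, -4)))⁴ = (1/(-5/(2*(-24 - 4*1)) + 8))⁴ = (1/(-5/(2*(-24 - 4)) + 8))⁴ = (1/(-5/2/(-28) + 8))⁴ = (1/(-5/2*(-1/28) + 8))⁴ = (1/(5/56 + 8))⁴ = (1/(453/56))⁴ = (56/453)⁴ = 9834496/42110733681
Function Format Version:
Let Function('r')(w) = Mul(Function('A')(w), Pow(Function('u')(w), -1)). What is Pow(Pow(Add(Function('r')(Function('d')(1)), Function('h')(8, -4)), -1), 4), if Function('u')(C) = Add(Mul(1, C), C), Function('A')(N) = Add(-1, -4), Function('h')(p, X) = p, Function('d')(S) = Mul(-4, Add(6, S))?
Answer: Rational(9834496, 42110733681) ≈ 0.00023354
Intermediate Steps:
Function('d')(S) = Add(-24, Mul(-4, S))
Function('A')(N) = -5
Function('u')(C) = Mul(2, C) (Function('u')(C) = Add(C, C) = Mul(2, C))
Function('r')(w) = Mul(Rational(-5, 2), Pow(w, -1)) (Function('r')(w) = Mul(-5, Pow(Mul(2, w), -1)) = Mul(-5, Mul(Rational(1, 2), Pow(w, -1))) = Mul(Rational(-5, 2), Pow(w, -1)))
Pow(Pow(Add(Function('r')(Function('d')(1)), Function('h')(8, -4)), -1), 4) = Pow(Pow(Add(Mul(Rational(-5, 2), Pow(Add(-24, Mul(-4, 1)), -1)), 8), -1), 4) = Pow(Pow(Add(Mul(Rational(-5, 2), Pow(Add(-24, -4), -1)), 8), -1), 4) = Pow(Pow(Add(Mul(Rational(-5, 2), Pow(-28, -1)), 8), -1), 4) = Pow(Pow(Add(Mul(Rational(-5, 2), Rational(-1, 28)), 8), -1), 4) = Pow(Pow(Add(Rational(5, 56), 8), -1), 4) = Pow(Pow(Rational(453, 56), -1), 4) = Pow(Rational(56, 453), 4) = Rational(9834496, 42110733681)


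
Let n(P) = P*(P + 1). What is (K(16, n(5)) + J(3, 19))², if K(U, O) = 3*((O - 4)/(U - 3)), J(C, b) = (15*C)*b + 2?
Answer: 744769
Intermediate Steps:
J(C, b) = 2 + 15*C*b (J(C, b) = 15*C*b + 2 = 2 + 15*C*b)
n(P) = P*(1 + P)
K(U, O) = 3*(-4 + O)/(-3 + U) (K(U, O) = 3*((-4 + O)/(-3 + U)) = 3*(-4 + O)/(-3 + U))
(K(16, n(5)) + J(3, 19))² = (3*(-4 + 5*(1 + 5))/(-3 + 16) + (2 + 15*3*19))² = (3*(-4 + 5*6)/13 + (2 + 855))² = (3*(1/13)*(-4 + 30) + 857)² = (3*(1/13)*26 + 857)² = (6 + 857)² = 863² = 744769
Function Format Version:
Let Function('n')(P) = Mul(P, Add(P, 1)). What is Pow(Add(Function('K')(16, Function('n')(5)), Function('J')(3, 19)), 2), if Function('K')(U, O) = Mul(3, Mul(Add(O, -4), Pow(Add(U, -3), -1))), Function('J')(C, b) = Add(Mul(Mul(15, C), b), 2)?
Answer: 744769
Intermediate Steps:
Function('J')(C, b) = Add(2, Mul(15, C, b)) (Function('J')(C, b) = Add(Mul(15, C, b), 2) = Add(2, Mul(15, C, b)))
Function('n')(P) = Mul(P, Add(1, P))
Function('K')(U, O) = Mul(3, Pow(Add(-3, U), -1), Add(-4, O)) (Function('K')(U, O) = Mul(3, Mul(Add(-4, O), Pow(Add(-3, U), -1))) = Mul(3, Mul(Pow(Add(-3, U), -1), Add(-4, O))) = Mul(3, Pow(Add(-3, U), -1), Add(-4, O)))
Pow(Add(Function('K')(16, Function('n')(5)), Function('J')(3, 19)), 2) = Pow(Add(Mul(3, Pow(Add(-3, 16), -1), Add(-4, Mul(5, Add(1, 5)))), Add(2, Mul(15, 3, 19))), 2) = Pow(Add(Mul(3, Pow(13, -1), Add(-4, Mul(5, 6))), Add(2, 855)), 2) = Pow(Add(Mul(3, Rational(1, 13), Add(-4, 30)), 857), 2) = Pow(Add(Mul(3, Rational(1, 13), 26), 857), 2) = Pow(Add(6, 857), 2) = Pow(863, 2) = 744769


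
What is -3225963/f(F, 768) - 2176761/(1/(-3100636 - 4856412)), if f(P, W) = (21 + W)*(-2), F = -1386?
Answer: 9110631267639049/526 ≈ 1.7321e+13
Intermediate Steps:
f(P, W) = -42 - 2*W
-3225963/f(F, 768) - 2176761/(1/(-3100636 - 4856412)) = -3225963/(-42 - 2*768) - 2176761/(1/(-3100636 - 4856412)) = -3225963/(-42 - 1536) - 2176761/(1/(-7957048)) = -3225963/(-1578) - 2176761/(-1/7957048) = -3225963*(-1/1578) - 2176761*(-7957048) = 1075321/526 + 17320591761528 = 9110631267639049/526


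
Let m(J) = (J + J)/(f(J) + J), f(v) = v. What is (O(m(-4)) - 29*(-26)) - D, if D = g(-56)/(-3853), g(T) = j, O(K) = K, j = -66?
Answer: 2908949/3853 ≈ 754.98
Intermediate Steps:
m(J) = 1 (m(J) = (J + J)/(J + J) = (2*J)/((2*J)) = (2*J)*(1/(2*J)) = 1)
g(T) = -66
D = 66/3853 (D = -66/(-3853) = -66*(-1/3853) = 66/3853 ≈ 0.017130)
(O(m(-4)) - 29*(-26)) - D = (1 - 29*(-26)) - 1*66/3853 = (1 + 754) - 66/3853 = 755 - 66/3853 = 2908949/3853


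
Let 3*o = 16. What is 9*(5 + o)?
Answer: 93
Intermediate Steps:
o = 16/3 (o = (⅓)*16 = 16/3 ≈ 5.3333)
9*(5 + o) = 9*(5 + 16/3) = 9*(31/3) = 93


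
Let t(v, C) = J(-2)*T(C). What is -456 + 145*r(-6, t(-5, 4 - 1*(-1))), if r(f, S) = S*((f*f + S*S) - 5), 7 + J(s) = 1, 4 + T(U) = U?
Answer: -58746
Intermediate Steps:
T(U) = -4 + U
J(s) = -6 (J(s) = -7 + 1 = -6)
t(v, C) = 24 - 6*C (t(v, C) = -6*(-4 + C) = 24 - 6*C)
r(f, S) = S*(-5 + S² + f²) (r(f, S) = S*((f² + S²) - 5) = S*((S² + f²) - 5) = S*(-5 + S² + f²))
-456 + 145*r(-6, t(-5, 4 - 1*(-1))) = -456 + 145*((24 - 6*(4 - 1*(-1)))*(-5 + (24 - 6*(4 - 1*(-1)))² + (-6)²)) = -456 + 145*((24 - 6*(4 + 1))*(-5 + (24 - 6*(4 + 1))² + 36)) = -456 + 145*((24 - 6*5)*(-5 + (24 - 6*5)² + 36)) = -456 + 145*((24 - 30)*(-5 + (24 - 30)² + 36)) = -456 + 145*(-6*(-5 + (-6)² + 36)) = -456 + 145*(-6*(-5 + 36 + 36)) = -456 + 145*(-6*67) = -456 + 145*(-402) = -456 - 58290 = -58746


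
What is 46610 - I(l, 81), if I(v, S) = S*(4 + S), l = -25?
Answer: 39725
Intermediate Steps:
46610 - I(l, 81) = 46610 - 81*(4 + 81) = 46610 - 81*85 = 46610 - 1*6885 = 46610 - 6885 = 39725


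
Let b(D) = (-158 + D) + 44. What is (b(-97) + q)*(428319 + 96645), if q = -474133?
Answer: -249013523616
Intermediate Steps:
b(D) = -114 + D
(b(-97) + q)*(428319 + 96645) = ((-114 - 97) - 474133)*(428319 + 96645) = (-211 - 474133)*524964 = -474344*524964 = -249013523616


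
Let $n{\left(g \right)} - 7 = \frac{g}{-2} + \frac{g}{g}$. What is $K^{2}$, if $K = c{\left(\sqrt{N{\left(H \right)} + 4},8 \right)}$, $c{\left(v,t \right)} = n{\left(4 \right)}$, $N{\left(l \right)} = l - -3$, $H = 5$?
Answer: $36$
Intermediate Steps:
$n{\left(g \right)} = 8 - \frac{g}{2}$ ($n{\left(g \right)} = 7 + \left(\frac{g}{-2} + \frac{g}{g}\right) = 7 + \left(g \left(- \frac{1}{2}\right) + 1\right) = 7 - \left(-1 + \frac{g}{2}\right) = 8 - \frac{g}{2}$)
$N{\left(l \right)} = 3 + l$ ($N{\left(l \right)} = l + 3 = 3 + l$)
$c{\left(v,t \right)} = 6$ ($c{\left(v,t \right)} = 8 - 2 = 6$)
$K = 6$
$K^{2} = 6^{2} = 36$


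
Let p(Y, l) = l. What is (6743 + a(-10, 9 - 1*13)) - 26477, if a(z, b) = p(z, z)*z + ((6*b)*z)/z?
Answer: -19658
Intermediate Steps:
a(z, b) = z**2 + 6*b (a(z, b) = z*z + ((6*b)*z)/z = z**2 + (6*b*z)/z = z**2 + 6*b)
(6743 + a(-10, 9 - 1*13)) - 26477 = (6743 + ((-10)**2 + 6*(9 - 1*13))) - 26477 = (6743 + (100 + 6*(9 - 13))) - 26477 = (6743 + (100 + 6*(-4))) - 26477 = (6743 + (100 - 24)) - 26477 = (6743 + 76) - 26477 = 6819 - 26477 = -19658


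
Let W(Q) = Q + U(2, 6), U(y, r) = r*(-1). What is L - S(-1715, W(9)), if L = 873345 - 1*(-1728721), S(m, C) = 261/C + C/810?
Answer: 702534329/270 ≈ 2.6020e+6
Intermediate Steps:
U(y, r) = -r
W(Q) = -6 + Q (W(Q) = Q - 1*6 = Q - 6 = -6 + Q)
S(m, C) = 261/C + C/810 (S(m, C) = 261/C + C*(1/810) = 261/C + C/810)
L = 2602066 (L = 873345 + 1728721 = 2602066)
L - S(-1715, W(9)) = 2602066 - (261/(-6 + 9) + (-6 + 9)/810) = 2602066 - (261/3 + (1/810)*3) = 2602066 - (261*(1/3) + 1/270) = 2602066 - (87 + 1/270) = 2602066 - 1*23491/270 = 2602066 - 23491/270 = 702534329/270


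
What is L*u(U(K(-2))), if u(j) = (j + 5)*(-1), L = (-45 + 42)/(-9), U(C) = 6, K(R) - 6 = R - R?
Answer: -11/3 ≈ -3.6667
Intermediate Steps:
K(R) = 6 (K(R) = 6 + (R - R) = 6 + 0 = 6)
L = 1/3 (L = -3*(-1/9) = 1/3 ≈ 0.33333)
u(j) = -5 - j (u(j) = (5 + j)*(-1) = -5 - j)
L*u(U(K(-2))) = (-5 - 1*6)/3 = (-5 - 6)/3 = (1/3)*(-11) = -11/3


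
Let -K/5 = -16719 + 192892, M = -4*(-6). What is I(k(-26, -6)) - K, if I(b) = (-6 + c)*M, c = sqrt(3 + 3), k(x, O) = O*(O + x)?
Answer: 880721 + 24*sqrt(6) ≈ 8.8078e+5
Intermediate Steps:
c = sqrt(6) ≈ 2.4495
M = 24
I(b) = -144 + 24*sqrt(6) (I(b) = (-6 + sqrt(6))*24 = -144 + 24*sqrt(6))
K = -880865 (K = -5*(-16719 + 192892) = -5*176173 = -880865)
I(k(-26, -6)) - K = (-144 + 24*sqrt(6)) - 1*(-880865) = (-144 + 24*sqrt(6)) + 880865 = 880721 + 24*sqrt(6)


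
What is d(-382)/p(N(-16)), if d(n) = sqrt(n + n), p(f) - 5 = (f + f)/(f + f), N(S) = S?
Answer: I*sqrt(191)/3 ≈ 4.6068*I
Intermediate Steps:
p(f) = 6 (p(f) = 5 + (f + f)/(f + f) = 5 + (2*f)/((2*f)) = 5 + (2*f)*(1/(2*f)) = 5 + 1 = 6)
d(n) = sqrt(2)*sqrt(n) (d(n) = sqrt(2*n) = sqrt(2)*sqrt(n))
d(-382)/p(N(-16)) = (sqrt(2)*sqrt(-382))/6 = (sqrt(2)*(I*sqrt(382)))*(1/6) = (2*I*sqrt(191))*(1/6) = I*sqrt(191)/3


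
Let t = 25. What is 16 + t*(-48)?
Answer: -1184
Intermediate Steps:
16 + t*(-48) = 16 + 25*(-48) = 16 - 1200 = -1184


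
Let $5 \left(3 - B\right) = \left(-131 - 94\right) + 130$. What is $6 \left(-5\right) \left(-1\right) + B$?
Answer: $52$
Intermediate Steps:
$B = 22$ ($B = 3 - \frac{\left(-131 - 94\right) + 130}{5} = 3 - \frac{-225 + 130}{5} = 3 - -19 = 3 + 19 = 22$)
$6 \left(-5\right) \left(-1\right) + B = 6 \left(-5\right) \left(-1\right) + 22 = \left(-30\right) \left(-1\right) + 22 = 30 + 22 = 52$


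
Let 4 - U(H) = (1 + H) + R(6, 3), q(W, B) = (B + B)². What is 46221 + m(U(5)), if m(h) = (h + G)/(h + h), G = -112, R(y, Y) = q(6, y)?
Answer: 6748395/146 ≈ 46222.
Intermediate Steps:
q(W, B) = 4*B² (q(W, B) = (2*B)² = 4*B²)
R(y, Y) = 4*y²
U(H) = -141 - H (U(H) = 4 - ((1 + H) + 4*6²) = 4 - ((1 + H) + 4*36) = 4 - ((1 + H) + 144) = 4 - (145 + H) = 4 + (-145 - H) = -141 - H)
m(h) = (-112 + h)/(2*h) (m(h) = (h - 112)/(h + h) = (-112 + h)/((2*h)) = (-112 + h)*(1/(2*h)) = (-112 + h)/(2*h))
46221 + m(U(5)) = 46221 + (-112 + (-141 - 1*5))/(2*(-141 - 1*5)) = 46221 + (-112 + (-141 - 5))/(2*(-141 - 5)) = 46221 + (½)*(-112 - 146)/(-146) = 46221 + (½)*(-1/146)*(-258) = 46221 + 129/146 = 6748395/146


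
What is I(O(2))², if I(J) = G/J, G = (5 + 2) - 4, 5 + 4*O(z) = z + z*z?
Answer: 144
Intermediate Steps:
O(z) = -5/4 + z/4 + z²/4 (O(z) = -5/4 + (z + z*z)/4 = -5/4 + (z + z²)/4 = -5/4 + (z/4 + z²/4) = -5/4 + z/4 + z²/4)
G = 3 (G = 7 - 4 = 3)
I(J) = 3/J
I(O(2))² = (3/(-5/4 + (¼)*2 + (¼)*2²))² = (3/(-5/4 + ½ + (¼)*4))² = (3/(-5/4 + ½ + 1))² = (3/(¼))² = (3*4)² = 12² = 144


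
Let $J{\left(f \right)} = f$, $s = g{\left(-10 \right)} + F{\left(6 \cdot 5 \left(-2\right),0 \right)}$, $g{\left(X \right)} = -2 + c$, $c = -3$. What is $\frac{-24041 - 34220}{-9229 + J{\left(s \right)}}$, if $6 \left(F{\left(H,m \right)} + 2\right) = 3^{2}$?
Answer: $\frac{116522}{18469} \approx 6.3091$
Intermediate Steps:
$g{\left(X \right)} = -5$ ($g{\left(X \right)} = -2 - 3 = -5$)
$F{\left(H,m \right)} = - \frac{1}{2}$ ($F{\left(H,m \right)} = -2 + \frac{3^{2}}{6} = -2 + \frac{1}{6} \cdot 9 = -2 + \frac{3}{2} = - \frac{1}{2}$)
$s = - \frac{11}{2}$ ($s = -5 - \frac{1}{2} = - \frac{11}{2} \approx -5.5$)
$\frac{-24041 - 34220}{-9229 + J{\left(s \right)}} = \frac{-24041 - 34220}{-9229 - \frac{11}{2}} = - \frac{58261}{- \frac{18469}{2}} = \left(-58261\right) \left(- \frac{2}{18469}\right) = \frac{116522}{18469}$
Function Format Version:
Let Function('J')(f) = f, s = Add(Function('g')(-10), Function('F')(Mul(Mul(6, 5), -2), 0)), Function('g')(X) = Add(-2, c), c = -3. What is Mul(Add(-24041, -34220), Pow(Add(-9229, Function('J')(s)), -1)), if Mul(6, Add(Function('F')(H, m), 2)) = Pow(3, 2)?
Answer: Rational(116522, 18469) ≈ 6.3091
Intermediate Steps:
Function('g')(X) = -5 (Function('g')(X) = Add(-2, -3) = -5)
Function('F')(H, m) = Rational(-1, 2) (Function('F')(H, m) = Add(-2, Mul(Rational(1, 6), Pow(3, 2))) = Add(-2, Mul(Rational(1, 6), 9)) = Add(-2, Rational(3, 2)) = Rational(-1, 2))
s = Rational(-11, 2) (s = Add(-5, Rational(-1, 2)) = Rational(-11, 2) ≈ -5.5000)
Mul(Add(-24041, -34220), Pow(Add(-9229, Function('J')(s)), -1)) = Mul(Add(-24041, -34220), Pow(Add(-9229, Rational(-11, 2)), -1)) = Mul(-58261, Pow(Rational(-18469, 2), -1)) = Mul(-58261, Rational(-2, 18469)) = Rational(116522, 18469)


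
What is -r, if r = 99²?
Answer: -9801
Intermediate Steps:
r = 9801
-r = -1*9801 = -9801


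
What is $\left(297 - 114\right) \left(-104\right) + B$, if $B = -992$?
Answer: $-20024$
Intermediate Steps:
$\left(297 - 114\right) \left(-104\right) + B = \left(297 - 114\right) \left(-104\right) - 992 = 183 \left(-104\right) - 992 = -19032 - 992 = -20024$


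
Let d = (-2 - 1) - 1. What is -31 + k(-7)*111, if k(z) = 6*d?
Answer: -2695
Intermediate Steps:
d = -4 (d = -3 - 1 = -4)
k(z) = -24 (k(z) = 6*(-4) = -24)
-31 + k(-7)*111 = -31 - 24*111 = -31 - 2664 = -2695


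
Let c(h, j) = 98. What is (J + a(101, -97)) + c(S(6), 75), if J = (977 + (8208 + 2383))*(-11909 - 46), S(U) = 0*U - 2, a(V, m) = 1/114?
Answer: -15765668987/114 ≈ -1.3830e+8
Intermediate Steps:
a(V, m) = 1/114
S(U) = -2 (S(U) = 0 - 2 = -2)
J = -138295440 (J = (977 + 10591)*(-11955) = 11568*(-11955) = -138295440)
(J + a(101, -97)) + c(S(6), 75) = (-138295440 + 1/114) + 98 = -15765680159/114 + 98 = -15765668987/114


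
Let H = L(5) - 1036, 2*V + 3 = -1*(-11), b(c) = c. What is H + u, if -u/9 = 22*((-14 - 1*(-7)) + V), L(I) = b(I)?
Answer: -437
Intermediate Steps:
L(I) = I
V = 4 (V = -3/2 + (-1*(-11))/2 = -3/2 + (½)*11 = -3/2 + 11/2 = 4)
H = -1031 (H = 5 - 1036 = -1031)
u = 594 (u = -198*((-14 - 1*(-7)) + 4) = -198*((-14 + 7) + 4) = -198*(-7 + 4) = -198*(-3) = -9*(-66) = 594)
H + u = -1031 + 594 = -437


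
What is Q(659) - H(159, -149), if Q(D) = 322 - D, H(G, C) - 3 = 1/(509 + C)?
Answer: -122401/360 ≈ -340.00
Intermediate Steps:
H(G, C) = 3 + 1/(509 + C)
Q(659) - H(159, -149) = (322 - 1*659) - (1528 + 3*(-149))/(509 - 149) = (322 - 659) - (1528 - 447)/360 = -337 - 1081/360 = -122401/360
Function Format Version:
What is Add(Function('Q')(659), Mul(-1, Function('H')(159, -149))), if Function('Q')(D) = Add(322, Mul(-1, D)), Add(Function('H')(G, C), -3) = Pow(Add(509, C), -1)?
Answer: Rational(-122401, 360) ≈ -340.00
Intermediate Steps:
Function('H')(G, C) = Add(3, Pow(Add(509, C), -1))
Add(Function('Q')(659), Mul(-1, Function('H')(159, -149))) = Add(Add(322, Mul(-1, 659)), Mul(-1, Mul(Pow(Add(509, -149), -1), Add(1528, Mul(3, -149))))) = Add(Add(322, -659), Mul(-1, Mul(Pow(360, -1), Add(1528, -447)))) = Add(-337, Mul(-1, Mul(Rational(1, 360), 1081))) = Add(-337, Mul(-1, Rational(1081, 360))) = Add(-337, Rational(-1081, 360)) = Rational(-122401, 360)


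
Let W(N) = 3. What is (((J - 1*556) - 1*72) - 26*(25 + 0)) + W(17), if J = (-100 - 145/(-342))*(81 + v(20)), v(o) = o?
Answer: -3875605/342 ≈ -11332.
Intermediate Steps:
J = -3439555/342 (J = (-100 - 145/(-342))*(81 + 20) = (-100 - 145*(-1/342))*101 = (-100 + 145/342)*101 = -34055/342*101 = -3439555/342 ≈ -10057.)
(((J - 1*556) - 1*72) - 26*(25 + 0)) + W(17) = (((-3439555/342 - 1*556) - 1*72) - 26*(25 + 0)) + 3 = (((-3439555/342 - 556) - 72) - 26*25) + 3 = ((-3629707/342 - 72) - 650) + 3 = (-3654331/342 - 650) + 3 = -3876631/342 + 3 = -3875605/342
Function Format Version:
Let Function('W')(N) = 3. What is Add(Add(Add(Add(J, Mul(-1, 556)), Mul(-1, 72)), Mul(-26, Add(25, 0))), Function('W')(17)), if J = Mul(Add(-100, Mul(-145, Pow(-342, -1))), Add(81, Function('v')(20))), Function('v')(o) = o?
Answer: Rational(-3875605, 342) ≈ -11332.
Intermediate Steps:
J = Rational(-3439555, 342) (J = Mul(Add(-100, Mul(-145, Pow(-342, -1))), Add(81, 20)) = Mul(Add(-100, Mul(-145, Rational(-1, 342))), 101) = Mul(Add(-100, Rational(145, 342)), 101) = Mul(Rational(-34055, 342), 101) = Rational(-3439555, 342) ≈ -10057.)
Add(Add(Add(Add(J, Mul(-1, 556)), Mul(-1, 72)), Mul(-26, Add(25, 0))), Function('W')(17)) = Add(Add(Add(Add(Rational(-3439555, 342), Mul(-1, 556)), Mul(-1, 72)), Mul(-26, Add(25, 0))), 3) = Add(Add(Add(Add(Rational(-3439555, 342), -556), -72), Mul(-26, 25)), 3) = Add(Add(Add(Rational(-3629707, 342), -72), -650), 3) = Add(Add(Rational(-3654331, 342), -650), 3) = Add(Rational(-3876631, 342), 3) = Rational(-3875605, 342)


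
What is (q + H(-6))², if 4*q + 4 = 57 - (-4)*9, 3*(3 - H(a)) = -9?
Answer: 12769/16 ≈ 798.06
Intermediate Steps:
H(a) = 6 (H(a) = 3 - ⅓*(-9) = 3 + 3 = 6)
q = 89/4 (q = -1 + (57 - (-4)*9)/4 = -1 + (57 - 1*(-36))/4 = -1 + (57 + 36)/4 = -1 + (¼)*93 = -1 + 93/4 = 89/4 ≈ 22.250)
(q + H(-6))² = (89/4 + 6)² = (113/4)² = 12769/16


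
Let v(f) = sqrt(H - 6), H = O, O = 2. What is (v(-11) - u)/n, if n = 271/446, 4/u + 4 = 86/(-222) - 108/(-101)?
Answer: 20000424/10080929 + 892*I/271 ≈ 1.984 + 3.2915*I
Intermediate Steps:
H = 2
v(f) = 2*I (v(f) = sqrt(2 - 6) = sqrt(-4) = 2*I)
u = -44844/37199 (u = 4/(-4 + (86/(-222) - 108/(-101))) = 4/(-4 + (86*(-1/222) - 108*(-1/101))) = 4/(-4 + (-43/111 + 108/101)) = 4/(-4 + 7645/11211) = 4/(-37199/11211) = 4*(-11211/37199) = -44844/37199 ≈ -1.2055)
n = 271/446 (n = 271*(1/446) = 271/446 ≈ 0.60762)
(v(-11) - u)/n = (2*I - 1*(-44844/37199))/(271/446) = (2*I + 44844/37199)*(446/271) = (44844/37199 + 2*I)*(446/271) = 20000424/10080929 + 892*I/271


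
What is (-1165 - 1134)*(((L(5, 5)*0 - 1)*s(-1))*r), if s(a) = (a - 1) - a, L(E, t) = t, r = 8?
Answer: -18392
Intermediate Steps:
s(a) = -1 (s(a) = (-1 + a) - a = -1)
(-1165 - 1134)*(((L(5, 5)*0 - 1)*s(-1))*r) = (-1165 - 1134)*(((5*0 - 1)*(-1))*8) = -2299*(0 - 1)*(-1)*8 = -2299*(-1*(-1))*8 = -2299*8 = -18392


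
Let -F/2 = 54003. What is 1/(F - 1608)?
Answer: -1/109614 ≈ -9.1229e-6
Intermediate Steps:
F = -108006 (F = -2*54003 = -108006)
1/(F - 1608) = 1/(-108006 - 1608) = 1/(-109614) = -1/109614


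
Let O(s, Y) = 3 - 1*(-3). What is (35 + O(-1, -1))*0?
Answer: 0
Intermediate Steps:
O(s, Y) = 6 (O(s, Y) = 3 + 3 = 6)
(35 + O(-1, -1))*0 = (35 + 6)*0 = 41*0 = 0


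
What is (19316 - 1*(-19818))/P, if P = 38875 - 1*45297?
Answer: -19567/3211 ≈ -6.0937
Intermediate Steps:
P = -6422 (P = 38875 - 45297 = -6422)
(19316 - 1*(-19818))/P = (19316 - 1*(-19818))/(-6422) = (19316 + 19818)*(-1/6422) = 39134*(-1/6422) = -19567/3211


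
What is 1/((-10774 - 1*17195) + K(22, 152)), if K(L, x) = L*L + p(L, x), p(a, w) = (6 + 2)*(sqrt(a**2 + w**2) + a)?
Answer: -27309/744271849 - 16*sqrt(5897)/744271849 ≈ -3.8343e-5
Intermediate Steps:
p(a, w) = 8*a + 8*sqrt(a**2 + w**2) (p(a, w) = 8*(a + sqrt(a**2 + w**2)) = 8*a + 8*sqrt(a**2 + w**2))
K(L, x) = L**2 + 8*L + 8*sqrt(L**2 + x**2) (K(L, x) = L*L + (8*L + 8*sqrt(L**2 + x**2)) = L**2 + (8*L + 8*sqrt(L**2 + x**2)) = L**2 + 8*L + 8*sqrt(L**2 + x**2))
1/((-10774 - 1*17195) + K(22, 152)) = 1/((-10774 - 1*17195) + (22**2 + 8*22 + 8*sqrt(22**2 + 152**2))) = 1/((-10774 - 17195) + (484 + 176 + 8*sqrt(484 + 23104))) = 1/(-27969 + (484 + 176 + 8*sqrt(23588))) = 1/(-27969 + (484 + 176 + 8*(2*sqrt(5897)))) = 1/(-27969 + (484 + 176 + 16*sqrt(5897))) = 1/(-27969 + (660 + 16*sqrt(5897))) = 1/(-27309 + 16*sqrt(5897))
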